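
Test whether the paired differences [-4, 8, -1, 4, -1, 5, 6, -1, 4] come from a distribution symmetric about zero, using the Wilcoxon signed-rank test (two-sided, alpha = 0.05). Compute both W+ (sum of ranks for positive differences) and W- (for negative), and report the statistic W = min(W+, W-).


Step 1: Drop any zero differences (none here) and take |d_i|.
|d| = [4, 8, 1, 4, 1, 5, 6, 1, 4]
Step 2: Midrank |d_i| (ties get averaged ranks).
ranks: |4|->5, |8|->9, |1|->2, |4|->5, |1|->2, |5|->7, |6|->8, |1|->2, |4|->5
Step 3: Attach original signs; sum ranks with positive sign and with negative sign.
W+ = 9 + 5 + 7 + 8 + 5 = 34
W- = 5 + 2 + 2 + 2 = 11
(Check: W+ + W- = 45 should equal n(n+1)/2 = 45.)
Step 4: Test statistic W = min(W+, W-) = 11.
Step 5: Ties in |d|, so use the tie-corrected normal approximation.
        E[W] = n(n+1)/4 = 9*10/4 = 22.5.
        Tie groups: |d|=1 (t=3), |d|=4 (t=3); sum(t^3 - t) = 48.
        Var[W] = n(n+1)(2n+1)/24 - sum(t^3-t)/48 = 1710/24 - 48/48 = 70.25.
        z = (W - E[W]) / sqrt(Var[W]) = (11 - 22.5) / 8.3815 = -1.3721.
        Two-sided p = 2*Phi(z) = 0.170043.
Step 6: alpha = 0.05. fail to reject H0.

W+ = 34, W- = 11, W = min = 11, p = 0.170043, fail to reject H0.


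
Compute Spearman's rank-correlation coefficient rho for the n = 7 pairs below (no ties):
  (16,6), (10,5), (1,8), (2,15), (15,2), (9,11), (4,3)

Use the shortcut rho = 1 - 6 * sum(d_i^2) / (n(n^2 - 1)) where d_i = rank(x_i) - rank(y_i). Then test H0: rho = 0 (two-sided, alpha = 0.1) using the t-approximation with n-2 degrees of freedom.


Step 1: Rank x and y separately (midranks; no ties here).
rank(x): 16->7, 10->5, 1->1, 2->2, 15->6, 9->4, 4->3
rank(y): 6->4, 5->3, 8->5, 15->7, 2->1, 11->6, 3->2
Step 2: d_i = R_x(i) - R_y(i); compute d_i^2.
  (7-4)^2=9, (5-3)^2=4, (1-5)^2=16, (2-7)^2=25, (6-1)^2=25, (4-6)^2=4, (3-2)^2=1
sum(d^2) = 84.
Step 3: rho = 1 - 6*84 / (7*(7^2 - 1)) = 1 - 504/336 = -0.500000.
Step 4: Under H0, t = rho * sqrt((n-2)/(1-rho^2)) = -1.2910 ~ t(5).
Step 5: Two-sided p-value from the t-distribution with 5 df = 0.253170.
Step 6: alpha = 0.1. fail to reject H0.

rho = -0.5000, p = 0.253170, fail to reject H0 at alpha = 0.1.


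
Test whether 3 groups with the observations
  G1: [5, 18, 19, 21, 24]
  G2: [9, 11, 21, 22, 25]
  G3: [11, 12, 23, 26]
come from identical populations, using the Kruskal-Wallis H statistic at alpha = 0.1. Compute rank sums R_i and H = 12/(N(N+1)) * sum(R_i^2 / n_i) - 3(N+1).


Step 1: Combine all N = 14 observations and assign midranks.
sorted (value, group, rank): (5,G1,1), (9,G2,2), (11,G2,3.5), (11,G3,3.5), (12,G3,5), (18,G1,6), (19,G1,7), (21,G1,8.5), (21,G2,8.5), (22,G2,10), (23,G3,11), (24,G1,12), (25,G2,13), (26,G3,14)
Step 2: Sum ranks within each group.
R_1 = 34.5 (n_1 = 5)
R_2 = 37 (n_2 = 5)
R_3 = 33.5 (n_3 = 4)
Step 3: H = 12/(N(N+1)) * sum(R_i^2/n_i) - 3(N+1)
     = 12/(14*15) * (34.5^2/5 + 37^2/5 + 33.5^2/4) - 3*15
     = 0.057143 * 792.413 - 45
     = 0.280714.
Step 4: Ties present; correction factor C = 1 - 12/(14^3 - 14) = 0.995604. Corrected H = 0.280714 / 0.995604 = 0.281954.
Step 5: Under H0, H ~ chi^2(2); p-value = 0.868509.
Step 6: alpha = 0.1. fail to reject H0.

H = 0.2820, df = 2, p = 0.868509, fail to reject H0.


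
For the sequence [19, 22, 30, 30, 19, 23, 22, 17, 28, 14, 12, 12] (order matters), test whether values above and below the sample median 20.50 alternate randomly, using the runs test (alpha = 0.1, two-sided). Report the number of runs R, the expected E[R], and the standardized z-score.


Step 1: Compute median = 20.50; label A = above, B = below.
Labels in order: BAAABAABABBB  (n_A = 6, n_B = 6)
Step 2: Count runs R = 7.
Step 3: Under H0 (random ordering), E[R] = 2*n_A*n_B/(n_A+n_B) + 1 = 2*6*6/12 + 1 = 7.0000.
        Var[R] = 2*n_A*n_B*(2*n_A*n_B - n_A - n_B) / ((n_A+n_B)^2 * (n_A+n_B-1)) = 4320/1584 = 2.7273.
        SD[R] = 1.6514.
Step 4: R = E[R], so z = 0 with no continuity correction.
Step 5: Two-sided p-value via normal approximation = 2*(1 - Phi(|z|)) = 1.000000.
Step 6: alpha = 0.1. fail to reject H0.

R = 7, z = 0.0000, p = 1.000000, fail to reject H0.


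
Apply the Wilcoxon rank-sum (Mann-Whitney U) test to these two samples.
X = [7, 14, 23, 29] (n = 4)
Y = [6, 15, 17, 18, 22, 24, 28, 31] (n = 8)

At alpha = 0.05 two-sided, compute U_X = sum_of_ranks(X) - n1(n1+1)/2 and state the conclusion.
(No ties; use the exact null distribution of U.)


Step 1: Combine and sort all 12 observations; assign midranks.
sorted (value, group): (6,Y), (7,X), (14,X), (15,Y), (17,Y), (18,Y), (22,Y), (23,X), (24,Y), (28,Y), (29,X), (31,Y)
ranks: 6->1, 7->2, 14->3, 15->4, 17->5, 18->6, 22->7, 23->8, 24->9, 28->10, 29->11, 31->12
Step 2: Rank sum for X: R1 = 2 + 3 + 8 + 11 = 24.
Step 3: U_X = R1 - n1(n1+1)/2 = 24 - 4*5/2 = 24 - 10 = 14.
       U_Y = n1*n2 - U_X = 32 - 14 = 18.
Step 4: No ties, so the exact null distribution of U (based on enumerating the C(12,4) = 495 equally likely rank assignments) gives the two-sided p-value.
Step 5: p-value = 0.808081; compare to alpha = 0.05. fail to reject H0.

U_X = 14, p = 0.808081, fail to reject H0 at alpha = 0.05.


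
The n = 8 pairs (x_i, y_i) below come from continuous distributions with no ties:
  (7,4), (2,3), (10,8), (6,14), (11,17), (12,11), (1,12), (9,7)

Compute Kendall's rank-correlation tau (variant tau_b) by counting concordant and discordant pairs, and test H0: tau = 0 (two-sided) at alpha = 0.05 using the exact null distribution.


Step 1: Enumerate the 28 unordered pairs (i,j) with i<j and classify each by sign(x_j-x_i) * sign(y_j-y_i).
  (1,2):dx=-5,dy=-1->C; (1,3):dx=+3,dy=+4->C; (1,4):dx=-1,dy=+10->D; (1,5):dx=+4,dy=+13->C
  (1,6):dx=+5,dy=+7->C; (1,7):dx=-6,dy=+8->D; (1,8):dx=+2,dy=+3->C; (2,3):dx=+8,dy=+5->C
  (2,4):dx=+4,dy=+11->C; (2,5):dx=+9,dy=+14->C; (2,6):dx=+10,dy=+8->C; (2,7):dx=-1,dy=+9->D
  (2,8):dx=+7,dy=+4->C; (3,4):dx=-4,dy=+6->D; (3,5):dx=+1,dy=+9->C; (3,6):dx=+2,dy=+3->C
  (3,7):dx=-9,dy=+4->D; (3,8):dx=-1,dy=-1->C; (4,5):dx=+5,dy=+3->C; (4,6):dx=+6,dy=-3->D
  (4,7):dx=-5,dy=-2->C; (4,8):dx=+3,dy=-7->D; (5,6):dx=+1,dy=-6->D; (5,7):dx=-10,dy=-5->C
  (5,8):dx=-2,dy=-10->C; (6,7):dx=-11,dy=+1->D; (6,8):dx=-3,dy=-4->C; (7,8):dx=+8,dy=-5->D
Step 2: C = 18, D = 10, total pairs = 28.
Step 3: tau = (C - D)/(n(n-1)/2) = (18 - 10)/28 = 0.285714.
Step 4: Exact two-sided p-value (enumerate n! = 40320 permutations of y under H0): p = 0.398760.
Step 5: alpha = 0.05. fail to reject H0.

tau_b = 0.2857 (C=18, D=10), p = 0.398760, fail to reject H0.


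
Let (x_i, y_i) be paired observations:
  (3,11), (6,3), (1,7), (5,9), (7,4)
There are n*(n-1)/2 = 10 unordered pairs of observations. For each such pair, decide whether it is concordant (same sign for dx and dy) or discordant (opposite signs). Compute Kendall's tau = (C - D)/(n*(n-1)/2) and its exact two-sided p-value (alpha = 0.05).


Step 1: Enumerate the 10 unordered pairs (i,j) with i<j and classify each by sign(x_j-x_i) * sign(y_j-y_i).
  (1,2):dx=+3,dy=-8->D; (1,3):dx=-2,dy=-4->C; (1,4):dx=+2,dy=-2->D; (1,5):dx=+4,dy=-7->D
  (2,3):dx=-5,dy=+4->D; (2,4):dx=-1,dy=+6->D; (2,5):dx=+1,dy=+1->C; (3,4):dx=+4,dy=+2->C
  (3,5):dx=+6,dy=-3->D; (4,5):dx=+2,dy=-5->D
Step 2: C = 3, D = 7, total pairs = 10.
Step 3: tau = (C - D)/(n(n-1)/2) = (3 - 7)/10 = -0.400000.
Step 4: Exact two-sided p-value (enumerate n! = 120 permutations of y under H0): p = 0.483333.
Step 5: alpha = 0.05. fail to reject H0.

tau_b = -0.4000 (C=3, D=7), p = 0.483333, fail to reject H0.


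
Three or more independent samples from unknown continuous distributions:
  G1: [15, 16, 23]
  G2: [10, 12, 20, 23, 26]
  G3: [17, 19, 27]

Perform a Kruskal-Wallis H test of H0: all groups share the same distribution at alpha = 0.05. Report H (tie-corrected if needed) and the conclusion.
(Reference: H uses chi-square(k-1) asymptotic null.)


Step 1: Combine all N = 11 observations and assign midranks.
sorted (value, group, rank): (10,G2,1), (12,G2,2), (15,G1,3), (16,G1,4), (17,G3,5), (19,G3,6), (20,G2,7), (23,G1,8.5), (23,G2,8.5), (26,G2,10), (27,G3,11)
Step 2: Sum ranks within each group.
R_1 = 15.5 (n_1 = 3)
R_2 = 28.5 (n_2 = 5)
R_3 = 22 (n_3 = 3)
Step 3: H = 12/(N(N+1)) * sum(R_i^2/n_i) - 3(N+1)
     = 12/(11*12) * (15.5^2/3 + 28.5^2/5 + 22^2/3) - 3*12
     = 0.090909 * 403.867 - 36
     = 0.715152.
Step 4: Ties present; correction factor C = 1 - 6/(11^3 - 11) = 0.995455. Corrected H = 0.715152 / 0.995455 = 0.718417.
Step 5: Under H0, H ~ chi^2(2); p-value = 0.698229.
Step 6: alpha = 0.05. fail to reject H0.

H = 0.7184, df = 2, p = 0.698229, fail to reject H0.


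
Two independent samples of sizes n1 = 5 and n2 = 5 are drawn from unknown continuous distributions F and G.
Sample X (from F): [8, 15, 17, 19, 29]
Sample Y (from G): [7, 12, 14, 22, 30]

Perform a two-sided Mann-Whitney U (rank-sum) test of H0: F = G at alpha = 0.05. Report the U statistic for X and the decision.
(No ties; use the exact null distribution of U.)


Step 1: Combine and sort all 10 observations; assign midranks.
sorted (value, group): (7,Y), (8,X), (12,Y), (14,Y), (15,X), (17,X), (19,X), (22,Y), (29,X), (30,Y)
ranks: 7->1, 8->2, 12->3, 14->4, 15->5, 17->6, 19->7, 22->8, 29->9, 30->10
Step 2: Rank sum for X: R1 = 2 + 5 + 6 + 7 + 9 = 29.
Step 3: U_X = R1 - n1(n1+1)/2 = 29 - 5*6/2 = 29 - 15 = 14.
       U_Y = n1*n2 - U_X = 25 - 14 = 11.
Step 4: No ties, so the exact null distribution of U (based on enumerating the C(10,5) = 252 equally likely rank assignments) gives the two-sided p-value.
Step 5: p-value = 0.841270; compare to alpha = 0.05. fail to reject H0.

U_X = 14, p = 0.841270, fail to reject H0 at alpha = 0.05.


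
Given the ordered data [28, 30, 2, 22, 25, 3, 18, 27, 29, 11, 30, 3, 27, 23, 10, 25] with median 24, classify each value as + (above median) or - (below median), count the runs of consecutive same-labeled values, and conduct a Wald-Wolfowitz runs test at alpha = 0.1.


Step 1: Compute median = 24; label A = above, B = below.
Labels in order: AABBABBAABABABBA  (n_A = 8, n_B = 8)
Step 2: Count runs R = 11.
Step 3: Under H0 (random ordering), E[R] = 2*n_A*n_B/(n_A+n_B) + 1 = 2*8*8/16 + 1 = 9.0000.
        Var[R] = 2*n_A*n_B*(2*n_A*n_B - n_A - n_B) / ((n_A+n_B)^2 * (n_A+n_B-1)) = 14336/3840 = 3.7333.
        SD[R] = 1.9322.
Step 4: Continuity-corrected z = (R - 0.5 - E[R]) / SD[R] = (11 - 0.5 - 9.0000) / 1.9322 = 0.7763.
Step 5: Two-sided p-value via normal approximation = 2*(1 - Phi(|z|)) = 0.437558.
Step 6: alpha = 0.1. fail to reject H0.

R = 11, z = 0.7763, p = 0.437558, fail to reject H0.


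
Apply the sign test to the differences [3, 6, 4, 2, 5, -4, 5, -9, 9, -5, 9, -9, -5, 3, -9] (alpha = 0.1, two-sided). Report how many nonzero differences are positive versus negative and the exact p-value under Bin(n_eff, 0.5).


Step 1: Discard zero differences. Original n = 15; n_eff = number of nonzero differences = 15.
Nonzero differences (with sign): +3, +6, +4, +2, +5, -4, +5, -9, +9, -5, +9, -9, -5, +3, -9
Step 2: Count signs: positive = 9, negative = 6.
Step 3: Under H0: P(positive) = 0.5, so the number of positives S ~ Bin(15, 0.5).
Step 4: Two-sided exact p-value = sum of Bin(15,0.5) probabilities at or below the observed probability = 0.607239.
Step 5: alpha = 0.1. fail to reject H0.

n_eff = 15, pos = 9, neg = 6, p = 0.607239, fail to reject H0.


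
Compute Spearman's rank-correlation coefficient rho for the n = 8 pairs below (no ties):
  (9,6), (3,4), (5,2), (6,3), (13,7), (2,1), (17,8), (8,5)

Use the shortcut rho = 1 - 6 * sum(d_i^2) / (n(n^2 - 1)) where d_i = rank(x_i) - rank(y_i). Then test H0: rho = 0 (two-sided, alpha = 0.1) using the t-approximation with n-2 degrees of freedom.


Step 1: Rank x and y separately (midranks; no ties here).
rank(x): 9->6, 3->2, 5->3, 6->4, 13->7, 2->1, 17->8, 8->5
rank(y): 6->6, 4->4, 2->2, 3->3, 7->7, 1->1, 8->8, 5->5
Step 2: d_i = R_x(i) - R_y(i); compute d_i^2.
  (6-6)^2=0, (2-4)^2=4, (3-2)^2=1, (4-3)^2=1, (7-7)^2=0, (1-1)^2=0, (8-8)^2=0, (5-5)^2=0
sum(d^2) = 6.
Step 3: rho = 1 - 6*6 / (8*(8^2 - 1)) = 1 - 36/504 = 0.928571.
Step 4: Under H0, t = rho * sqrt((n-2)/(1-rho^2)) = 6.1283 ~ t(6).
Step 5: Two-sided p-value from the t-distribution with 6 df = 0.000863.
Step 6: alpha = 0.1. reject H0.

rho = 0.9286, p = 0.000863, reject H0 at alpha = 0.1.


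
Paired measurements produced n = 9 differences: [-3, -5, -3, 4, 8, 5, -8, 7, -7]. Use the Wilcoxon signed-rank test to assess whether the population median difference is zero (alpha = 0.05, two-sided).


Step 1: Drop any zero differences (none here) and take |d_i|.
|d| = [3, 5, 3, 4, 8, 5, 8, 7, 7]
Step 2: Midrank |d_i| (ties get averaged ranks).
ranks: |3|->1.5, |5|->4.5, |3|->1.5, |4|->3, |8|->8.5, |5|->4.5, |8|->8.5, |7|->6.5, |7|->6.5
Step 3: Attach original signs; sum ranks with positive sign and with negative sign.
W+ = 3 + 8.5 + 4.5 + 6.5 = 22.5
W- = 1.5 + 4.5 + 1.5 + 8.5 + 6.5 = 22.5
(Check: W+ + W- = 45 should equal n(n+1)/2 = 45.)
Step 4: Test statistic W = min(W+, W-) = 22.5.
Step 5: Ties in |d|, so use the tie-corrected normal approximation.
        E[W] = n(n+1)/4 = 9*10/4 = 22.5.
        Tie groups: |d|=3 (t=2), |d|=5 (t=2), |d|=7 (t=2), |d|=8 (t=2); sum(t^3 - t) = 24.
        Var[W] = n(n+1)(2n+1)/24 - sum(t^3-t)/48 = 1710/24 - 24/48 = 70.75.
        z = (W - E[W]) / sqrt(Var[W]) = (22.5 - 22.5) / 8.4113 = 0.0000.
        Two-sided p = 2*Phi(z) = 1.000000.
Step 6: alpha = 0.05. fail to reject H0.

W+ = 22.5, W- = 22.5, W = min = 22.5, p = 1.000000, fail to reject H0.


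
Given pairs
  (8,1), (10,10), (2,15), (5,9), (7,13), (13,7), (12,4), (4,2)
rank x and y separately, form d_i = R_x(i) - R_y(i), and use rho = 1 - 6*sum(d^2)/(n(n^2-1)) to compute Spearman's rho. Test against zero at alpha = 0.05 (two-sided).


Step 1: Rank x and y separately (midranks; no ties here).
rank(x): 8->5, 10->6, 2->1, 5->3, 7->4, 13->8, 12->7, 4->2
rank(y): 1->1, 10->6, 15->8, 9->5, 13->7, 7->4, 4->3, 2->2
Step 2: d_i = R_x(i) - R_y(i); compute d_i^2.
  (5-1)^2=16, (6-6)^2=0, (1-8)^2=49, (3-5)^2=4, (4-7)^2=9, (8-4)^2=16, (7-3)^2=16, (2-2)^2=0
sum(d^2) = 110.
Step 3: rho = 1 - 6*110 / (8*(8^2 - 1)) = 1 - 660/504 = -0.309524.
Step 4: Under H0, t = rho * sqrt((n-2)/(1-rho^2)) = -0.7973 ~ t(6).
Step 5: Two-sided p-value from the t-distribution with 6 df = 0.455645.
Step 6: alpha = 0.05. fail to reject H0.

rho = -0.3095, p = 0.455645, fail to reject H0 at alpha = 0.05.


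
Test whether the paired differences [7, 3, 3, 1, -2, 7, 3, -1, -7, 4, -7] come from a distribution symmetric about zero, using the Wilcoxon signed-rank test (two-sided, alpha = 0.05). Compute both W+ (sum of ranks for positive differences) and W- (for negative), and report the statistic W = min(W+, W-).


Step 1: Drop any zero differences (none here) and take |d_i|.
|d| = [7, 3, 3, 1, 2, 7, 3, 1, 7, 4, 7]
Step 2: Midrank |d_i| (ties get averaged ranks).
ranks: |7|->9.5, |3|->5, |3|->5, |1|->1.5, |2|->3, |7|->9.5, |3|->5, |1|->1.5, |7|->9.5, |4|->7, |7|->9.5
Step 3: Attach original signs; sum ranks with positive sign and with negative sign.
W+ = 9.5 + 5 + 5 + 1.5 + 9.5 + 5 + 7 = 42.5
W- = 3 + 1.5 + 9.5 + 9.5 = 23.5
(Check: W+ + W- = 66 should equal n(n+1)/2 = 66.)
Step 4: Test statistic W = min(W+, W-) = 23.5.
Step 5: Ties in |d|, so use the tie-corrected normal approximation.
        E[W] = n(n+1)/4 = 11*12/4 = 33.
        Tie groups: |d|=1 (t=2), |d|=3 (t=3), |d|=7 (t=4); sum(t^3 - t) = 90.
        Var[W] = n(n+1)(2n+1)/24 - sum(t^3-t)/48 = 3036/24 - 90/48 = 124.625.
        z = (W - E[W]) / sqrt(Var[W]) = (23.5 - 33) / 11.1636 = -0.8510.
        Two-sided p = 2*Phi(z) = 0.394779.
Step 6: alpha = 0.05. fail to reject H0.

W+ = 42.5, W- = 23.5, W = min = 23.5, p = 0.394779, fail to reject H0.


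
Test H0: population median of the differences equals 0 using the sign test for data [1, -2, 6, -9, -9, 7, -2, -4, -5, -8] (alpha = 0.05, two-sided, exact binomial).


Step 1: Discard zero differences. Original n = 10; n_eff = number of nonzero differences = 10.
Nonzero differences (with sign): +1, -2, +6, -9, -9, +7, -2, -4, -5, -8
Step 2: Count signs: positive = 3, negative = 7.
Step 3: Under H0: P(positive) = 0.5, so the number of positives S ~ Bin(10, 0.5).
Step 4: Two-sided exact p-value = sum of Bin(10,0.5) probabilities at or below the observed probability = 0.343750.
Step 5: alpha = 0.05. fail to reject H0.

n_eff = 10, pos = 3, neg = 7, p = 0.343750, fail to reject H0.


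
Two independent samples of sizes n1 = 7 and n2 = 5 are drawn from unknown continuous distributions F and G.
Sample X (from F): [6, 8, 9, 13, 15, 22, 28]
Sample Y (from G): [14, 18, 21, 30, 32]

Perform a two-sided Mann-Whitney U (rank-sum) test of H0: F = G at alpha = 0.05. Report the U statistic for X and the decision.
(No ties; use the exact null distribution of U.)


Step 1: Combine and sort all 12 observations; assign midranks.
sorted (value, group): (6,X), (8,X), (9,X), (13,X), (14,Y), (15,X), (18,Y), (21,Y), (22,X), (28,X), (30,Y), (32,Y)
ranks: 6->1, 8->2, 9->3, 13->4, 14->5, 15->6, 18->7, 21->8, 22->9, 28->10, 30->11, 32->12
Step 2: Rank sum for X: R1 = 1 + 2 + 3 + 4 + 6 + 9 + 10 = 35.
Step 3: U_X = R1 - n1(n1+1)/2 = 35 - 7*8/2 = 35 - 28 = 7.
       U_Y = n1*n2 - U_X = 35 - 7 = 28.
Step 4: No ties, so the exact null distribution of U (based on enumerating the C(12,7) = 792 equally likely rank assignments) gives the two-sided p-value.
Step 5: p-value = 0.106061; compare to alpha = 0.05. fail to reject H0.

U_X = 7, p = 0.106061, fail to reject H0 at alpha = 0.05.


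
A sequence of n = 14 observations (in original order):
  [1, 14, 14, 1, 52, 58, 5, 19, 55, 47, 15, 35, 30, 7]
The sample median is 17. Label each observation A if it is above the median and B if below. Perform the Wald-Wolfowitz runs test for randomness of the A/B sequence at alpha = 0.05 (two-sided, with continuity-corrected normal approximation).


Step 1: Compute median = 17; label A = above, B = below.
Labels in order: BBBBAABAAABAAB  (n_A = 7, n_B = 7)
Step 2: Count runs R = 7.
Step 3: Under H0 (random ordering), E[R] = 2*n_A*n_B/(n_A+n_B) + 1 = 2*7*7/14 + 1 = 8.0000.
        Var[R] = 2*n_A*n_B*(2*n_A*n_B - n_A - n_B) / ((n_A+n_B)^2 * (n_A+n_B-1)) = 8232/2548 = 3.2308.
        SD[R] = 1.7974.
Step 4: Continuity-corrected z = (R + 0.5 - E[R]) / SD[R] = (7 + 0.5 - 8.0000) / 1.7974 = -0.2782.
Step 5: Two-sided p-value via normal approximation = 2*(1 - Phi(|z|)) = 0.780879.
Step 6: alpha = 0.05. fail to reject H0.

R = 7, z = -0.2782, p = 0.780879, fail to reject H0.


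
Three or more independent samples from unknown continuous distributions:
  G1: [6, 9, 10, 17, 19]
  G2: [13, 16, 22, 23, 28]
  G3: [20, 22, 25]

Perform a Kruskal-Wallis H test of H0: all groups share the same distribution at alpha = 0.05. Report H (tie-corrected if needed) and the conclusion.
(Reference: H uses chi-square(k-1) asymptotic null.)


Step 1: Combine all N = 13 observations and assign midranks.
sorted (value, group, rank): (6,G1,1), (9,G1,2), (10,G1,3), (13,G2,4), (16,G2,5), (17,G1,6), (19,G1,7), (20,G3,8), (22,G2,9.5), (22,G3,9.5), (23,G2,11), (25,G3,12), (28,G2,13)
Step 2: Sum ranks within each group.
R_1 = 19 (n_1 = 5)
R_2 = 42.5 (n_2 = 5)
R_3 = 29.5 (n_3 = 3)
Step 3: H = 12/(N(N+1)) * sum(R_i^2/n_i) - 3(N+1)
     = 12/(13*14) * (19^2/5 + 42.5^2/5 + 29.5^2/3) - 3*14
     = 0.065934 * 723.533 - 42
     = 5.705495.
Step 4: Ties present; correction factor C = 1 - 6/(13^3 - 13) = 0.997253. Corrected H = 5.705495 / 0.997253 = 5.721212.
Step 5: Under H0, H ~ chi^2(2); p-value = 0.057234.
Step 6: alpha = 0.05. fail to reject H0.

H = 5.7212, df = 2, p = 0.057234, fail to reject H0.


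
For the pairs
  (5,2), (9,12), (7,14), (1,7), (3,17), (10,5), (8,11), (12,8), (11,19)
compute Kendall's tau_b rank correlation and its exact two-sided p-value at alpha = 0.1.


Step 1: Enumerate the 36 unordered pairs (i,j) with i<j and classify each by sign(x_j-x_i) * sign(y_j-y_i).
  (1,2):dx=+4,dy=+10->C; (1,3):dx=+2,dy=+12->C; (1,4):dx=-4,dy=+5->D; (1,5):dx=-2,dy=+15->D
  (1,6):dx=+5,dy=+3->C; (1,7):dx=+3,dy=+9->C; (1,8):dx=+7,dy=+6->C; (1,9):dx=+6,dy=+17->C
  (2,3):dx=-2,dy=+2->D; (2,4):dx=-8,dy=-5->C; (2,5):dx=-6,dy=+5->D; (2,6):dx=+1,dy=-7->D
  (2,7):dx=-1,dy=-1->C; (2,8):dx=+3,dy=-4->D; (2,9):dx=+2,dy=+7->C; (3,4):dx=-6,dy=-7->C
  (3,5):dx=-4,dy=+3->D; (3,6):dx=+3,dy=-9->D; (3,7):dx=+1,dy=-3->D; (3,8):dx=+5,dy=-6->D
  (3,9):dx=+4,dy=+5->C; (4,5):dx=+2,dy=+10->C; (4,6):dx=+9,dy=-2->D; (4,7):dx=+7,dy=+4->C
  (4,8):dx=+11,dy=+1->C; (4,9):dx=+10,dy=+12->C; (5,6):dx=+7,dy=-12->D; (5,7):dx=+5,dy=-6->D
  (5,8):dx=+9,dy=-9->D; (5,9):dx=+8,dy=+2->C; (6,7):dx=-2,dy=+6->D; (6,8):dx=+2,dy=+3->C
  (6,9):dx=+1,dy=+14->C; (7,8):dx=+4,dy=-3->D; (7,9):dx=+3,dy=+8->C; (8,9):dx=-1,dy=+11->D
Step 2: C = 19, D = 17, total pairs = 36.
Step 3: tau = (C - D)/(n(n-1)/2) = (19 - 17)/36 = 0.055556.
Step 4: Exact two-sided p-value (enumerate n! = 362880 permutations of y under H0): p = 0.919455.
Step 5: alpha = 0.1. fail to reject H0.

tau_b = 0.0556 (C=19, D=17), p = 0.919455, fail to reject H0.


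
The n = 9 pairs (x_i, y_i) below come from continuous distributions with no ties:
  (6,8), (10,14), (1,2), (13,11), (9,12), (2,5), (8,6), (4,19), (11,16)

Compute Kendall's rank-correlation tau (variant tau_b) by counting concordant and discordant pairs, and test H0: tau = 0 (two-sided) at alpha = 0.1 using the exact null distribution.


Step 1: Enumerate the 36 unordered pairs (i,j) with i<j and classify each by sign(x_j-x_i) * sign(y_j-y_i).
  (1,2):dx=+4,dy=+6->C; (1,3):dx=-5,dy=-6->C; (1,4):dx=+7,dy=+3->C; (1,5):dx=+3,dy=+4->C
  (1,6):dx=-4,dy=-3->C; (1,7):dx=+2,dy=-2->D; (1,8):dx=-2,dy=+11->D; (1,9):dx=+5,dy=+8->C
  (2,3):dx=-9,dy=-12->C; (2,4):dx=+3,dy=-3->D; (2,5):dx=-1,dy=-2->C; (2,6):dx=-8,dy=-9->C
  (2,7):dx=-2,dy=-8->C; (2,8):dx=-6,dy=+5->D; (2,9):dx=+1,dy=+2->C; (3,4):dx=+12,dy=+9->C
  (3,5):dx=+8,dy=+10->C; (3,6):dx=+1,dy=+3->C; (3,7):dx=+7,dy=+4->C; (3,8):dx=+3,dy=+17->C
  (3,9):dx=+10,dy=+14->C; (4,5):dx=-4,dy=+1->D; (4,6):dx=-11,dy=-6->C; (4,7):dx=-5,dy=-5->C
  (4,8):dx=-9,dy=+8->D; (4,9):dx=-2,dy=+5->D; (5,6):dx=-7,dy=-7->C; (5,7):dx=-1,dy=-6->C
  (5,8):dx=-5,dy=+7->D; (5,9):dx=+2,dy=+4->C; (6,7):dx=+6,dy=+1->C; (6,8):dx=+2,dy=+14->C
  (6,9):dx=+9,dy=+11->C; (7,8):dx=-4,dy=+13->D; (7,9):dx=+3,dy=+10->C; (8,9):dx=+7,dy=-3->D
Step 2: C = 26, D = 10, total pairs = 36.
Step 3: tau = (C - D)/(n(n-1)/2) = (26 - 10)/36 = 0.444444.
Step 4: Exact two-sided p-value (enumerate n! = 362880 permutations of y under H0): p = 0.119439.
Step 5: alpha = 0.1. fail to reject H0.

tau_b = 0.4444 (C=26, D=10), p = 0.119439, fail to reject H0.


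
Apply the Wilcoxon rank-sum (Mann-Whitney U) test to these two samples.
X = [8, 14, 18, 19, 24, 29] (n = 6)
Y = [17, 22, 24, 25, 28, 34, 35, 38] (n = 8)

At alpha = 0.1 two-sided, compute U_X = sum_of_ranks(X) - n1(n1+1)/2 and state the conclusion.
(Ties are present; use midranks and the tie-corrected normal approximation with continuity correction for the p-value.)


Step 1: Combine and sort all 14 observations; assign midranks.
sorted (value, group): (8,X), (14,X), (17,Y), (18,X), (19,X), (22,Y), (24,X), (24,Y), (25,Y), (28,Y), (29,X), (34,Y), (35,Y), (38,Y)
ranks: 8->1, 14->2, 17->3, 18->4, 19->5, 22->6, 24->7.5, 24->7.5, 25->9, 28->10, 29->11, 34->12, 35->13, 38->14
Step 2: Rank sum for X: R1 = 1 + 2 + 4 + 5 + 7.5 + 11 = 30.5.
Step 3: U_X = R1 - n1(n1+1)/2 = 30.5 - 6*7/2 = 30.5 - 21 = 9.5.
       U_Y = n1*n2 - U_X = 48 - 9.5 = 38.5.
Step 4: Ties are present, so use the tie-corrected normal approximation (with continuity correction) for the p-value.
Step 5: p-value = 0.070392; compare to alpha = 0.1. reject H0.

U_X = 9.5, p = 0.070392, reject H0 at alpha = 0.1.


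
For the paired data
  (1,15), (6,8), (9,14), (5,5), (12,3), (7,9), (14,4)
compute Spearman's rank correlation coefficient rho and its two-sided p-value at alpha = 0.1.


Step 1: Rank x and y separately (midranks; no ties here).
rank(x): 1->1, 6->3, 9->5, 5->2, 12->6, 7->4, 14->7
rank(y): 15->7, 8->4, 14->6, 5->3, 3->1, 9->5, 4->2
Step 2: d_i = R_x(i) - R_y(i); compute d_i^2.
  (1-7)^2=36, (3-4)^2=1, (5-6)^2=1, (2-3)^2=1, (6-1)^2=25, (4-5)^2=1, (7-2)^2=25
sum(d^2) = 90.
Step 3: rho = 1 - 6*90 / (7*(7^2 - 1)) = 1 - 540/336 = -0.607143.
Step 4: Under H0, t = rho * sqrt((n-2)/(1-rho^2)) = -1.7086 ~ t(5).
Step 5: Two-sided p-value from the t-distribution with 5 df = 0.148231.
Step 6: alpha = 0.1. fail to reject H0.

rho = -0.6071, p = 0.148231, fail to reject H0 at alpha = 0.1.


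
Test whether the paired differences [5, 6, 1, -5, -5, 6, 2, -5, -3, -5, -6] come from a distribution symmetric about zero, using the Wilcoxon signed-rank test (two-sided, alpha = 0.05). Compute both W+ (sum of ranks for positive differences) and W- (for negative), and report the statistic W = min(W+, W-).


Step 1: Drop any zero differences (none here) and take |d_i|.
|d| = [5, 6, 1, 5, 5, 6, 2, 5, 3, 5, 6]
Step 2: Midrank |d_i| (ties get averaged ranks).
ranks: |5|->6, |6|->10, |1|->1, |5|->6, |5|->6, |6|->10, |2|->2, |5|->6, |3|->3, |5|->6, |6|->10
Step 3: Attach original signs; sum ranks with positive sign and with negative sign.
W+ = 6 + 10 + 1 + 10 + 2 = 29
W- = 6 + 6 + 6 + 3 + 6 + 10 = 37
(Check: W+ + W- = 66 should equal n(n+1)/2 = 66.)
Step 4: Test statistic W = min(W+, W-) = 29.
Step 5: Ties in |d|, so use the tie-corrected normal approximation.
        E[W] = n(n+1)/4 = 11*12/4 = 33.
        Tie groups: |d|=5 (t=5), |d|=6 (t=3); sum(t^3 - t) = 144.
        Var[W] = n(n+1)(2n+1)/24 - sum(t^3-t)/48 = 3036/24 - 144/48 = 123.5.
        z = (W - E[W]) / sqrt(Var[W]) = (29 - 33) / 11.1131 = -0.3599.
        Two-sided p = 2*Phi(z) = 0.718894.
Step 6: alpha = 0.05. fail to reject H0.

W+ = 29, W- = 37, W = min = 29, p = 0.718894, fail to reject H0.


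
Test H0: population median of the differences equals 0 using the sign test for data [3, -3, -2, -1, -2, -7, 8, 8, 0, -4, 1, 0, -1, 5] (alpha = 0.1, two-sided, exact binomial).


Step 1: Discard zero differences. Original n = 14; n_eff = number of nonzero differences = 12.
Nonzero differences (with sign): +3, -3, -2, -1, -2, -7, +8, +8, -4, +1, -1, +5
Step 2: Count signs: positive = 5, negative = 7.
Step 3: Under H0: P(positive) = 0.5, so the number of positives S ~ Bin(12, 0.5).
Step 4: Two-sided exact p-value = sum of Bin(12,0.5) probabilities at or below the observed probability = 0.774414.
Step 5: alpha = 0.1. fail to reject H0.

n_eff = 12, pos = 5, neg = 7, p = 0.774414, fail to reject H0.


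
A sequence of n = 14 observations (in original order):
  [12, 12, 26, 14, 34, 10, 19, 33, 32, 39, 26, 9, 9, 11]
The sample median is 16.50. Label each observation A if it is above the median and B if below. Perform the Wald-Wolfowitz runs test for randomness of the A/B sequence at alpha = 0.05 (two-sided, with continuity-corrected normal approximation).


Step 1: Compute median = 16.50; label A = above, B = below.
Labels in order: BBABABAAAAABBB  (n_A = 7, n_B = 7)
Step 2: Count runs R = 7.
Step 3: Under H0 (random ordering), E[R] = 2*n_A*n_B/(n_A+n_B) + 1 = 2*7*7/14 + 1 = 8.0000.
        Var[R] = 2*n_A*n_B*(2*n_A*n_B - n_A - n_B) / ((n_A+n_B)^2 * (n_A+n_B-1)) = 8232/2548 = 3.2308.
        SD[R] = 1.7974.
Step 4: Continuity-corrected z = (R + 0.5 - E[R]) / SD[R] = (7 + 0.5 - 8.0000) / 1.7974 = -0.2782.
Step 5: Two-sided p-value via normal approximation = 2*(1 - Phi(|z|)) = 0.780879.
Step 6: alpha = 0.05. fail to reject H0.

R = 7, z = -0.2782, p = 0.780879, fail to reject H0.


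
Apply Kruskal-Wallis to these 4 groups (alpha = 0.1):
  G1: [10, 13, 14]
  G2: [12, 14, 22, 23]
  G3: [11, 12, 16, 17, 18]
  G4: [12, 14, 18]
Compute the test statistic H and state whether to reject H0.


Step 1: Combine all N = 15 observations and assign midranks.
sorted (value, group, rank): (10,G1,1), (11,G3,2), (12,G2,4), (12,G3,4), (12,G4,4), (13,G1,6), (14,G1,8), (14,G2,8), (14,G4,8), (16,G3,10), (17,G3,11), (18,G3,12.5), (18,G4,12.5), (22,G2,14), (23,G2,15)
Step 2: Sum ranks within each group.
R_1 = 15 (n_1 = 3)
R_2 = 41 (n_2 = 4)
R_3 = 39.5 (n_3 = 5)
R_4 = 24.5 (n_4 = 3)
Step 3: H = 12/(N(N+1)) * sum(R_i^2/n_i) - 3(N+1)
     = 12/(15*16) * (15^2/3 + 41^2/4 + 39.5^2/5 + 24.5^2/3) - 3*16
     = 0.050000 * 1007.38 - 48
     = 2.369167.
Step 4: Ties present; correction factor C = 1 - 54/(15^3 - 15) = 0.983929. Corrected H = 2.369167 / 0.983929 = 2.407864.
Step 5: Under H0, H ~ chi^2(3); p-value = 0.492172.
Step 6: alpha = 0.1. fail to reject H0.

H = 2.4079, df = 3, p = 0.492172, fail to reject H0.


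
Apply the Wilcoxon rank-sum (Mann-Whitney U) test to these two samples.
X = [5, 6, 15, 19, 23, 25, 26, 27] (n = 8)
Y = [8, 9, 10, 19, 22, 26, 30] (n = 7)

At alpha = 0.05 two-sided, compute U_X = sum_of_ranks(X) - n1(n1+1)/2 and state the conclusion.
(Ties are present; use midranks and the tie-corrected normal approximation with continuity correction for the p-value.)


Step 1: Combine and sort all 15 observations; assign midranks.
sorted (value, group): (5,X), (6,X), (8,Y), (9,Y), (10,Y), (15,X), (19,X), (19,Y), (22,Y), (23,X), (25,X), (26,X), (26,Y), (27,X), (30,Y)
ranks: 5->1, 6->2, 8->3, 9->4, 10->5, 15->6, 19->7.5, 19->7.5, 22->9, 23->10, 25->11, 26->12.5, 26->12.5, 27->14, 30->15
Step 2: Rank sum for X: R1 = 1 + 2 + 6 + 7.5 + 10 + 11 + 12.5 + 14 = 64.
Step 3: U_X = R1 - n1(n1+1)/2 = 64 - 8*9/2 = 64 - 36 = 28.
       U_Y = n1*n2 - U_X = 56 - 28 = 28.
Step 4: Ties are present, so use the tie-corrected normal approximation (with continuity correction) for the p-value.
Step 5: p-value = 1.000000; compare to alpha = 0.05. fail to reject H0.

U_X = 28, p = 1.000000, fail to reject H0 at alpha = 0.05.


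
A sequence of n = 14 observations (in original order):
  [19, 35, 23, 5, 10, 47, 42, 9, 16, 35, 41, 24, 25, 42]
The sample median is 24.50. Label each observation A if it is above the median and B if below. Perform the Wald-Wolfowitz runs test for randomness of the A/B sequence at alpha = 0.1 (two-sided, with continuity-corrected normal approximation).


Step 1: Compute median = 24.50; label A = above, B = below.
Labels in order: BABBBAABBAABAA  (n_A = 7, n_B = 7)
Step 2: Count runs R = 8.
Step 3: Under H0 (random ordering), E[R] = 2*n_A*n_B/(n_A+n_B) + 1 = 2*7*7/14 + 1 = 8.0000.
        Var[R] = 2*n_A*n_B*(2*n_A*n_B - n_A - n_B) / ((n_A+n_B)^2 * (n_A+n_B-1)) = 8232/2548 = 3.2308.
        SD[R] = 1.7974.
Step 4: R = E[R], so z = 0 with no continuity correction.
Step 5: Two-sided p-value via normal approximation = 2*(1 - Phi(|z|)) = 1.000000.
Step 6: alpha = 0.1. fail to reject H0.

R = 8, z = 0.0000, p = 1.000000, fail to reject H0.


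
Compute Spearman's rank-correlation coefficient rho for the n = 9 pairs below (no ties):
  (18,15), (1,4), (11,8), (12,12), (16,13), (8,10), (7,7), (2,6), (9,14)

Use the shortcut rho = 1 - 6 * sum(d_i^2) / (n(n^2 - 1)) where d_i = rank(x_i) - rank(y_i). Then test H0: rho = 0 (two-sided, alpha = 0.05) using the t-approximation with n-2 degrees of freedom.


Step 1: Rank x and y separately (midranks; no ties here).
rank(x): 18->9, 1->1, 11->6, 12->7, 16->8, 8->4, 7->3, 2->2, 9->5
rank(y): 15->9, 4->1, 8->4, 12->6, 13->7, 10->5, 7->3, 6->2, 14->8
Step 2: d_i = R_x(i) - R_y(i); compute d_i^2.
  (9-9)^2=0, (1-1)^2=0, (6-4)^2=4, (7-6)^2=1, (8-7)^2=1, (4-5)^2=1, (3-3)^2=0, (2-2)^2=0, (5-8)^2=9
sum(d^2) = 16.
Step 3: rho = 1 - 6*16 / (9*(9^2 - 1)) = 1 - 96/720 = 0.866667.
Step 4: Under H0, t = rho * sqrt((n-2)/(1-rho^2)) = 4.5962 ~ t(7).
Step 5: Two-sided p-value from the t-distribution with 7 df = 0.002495.
Step 6: alpha = 0.05. reject H0.

rho = 0.8667, p = 0.002495, reject H0 at alpha = 0.05.


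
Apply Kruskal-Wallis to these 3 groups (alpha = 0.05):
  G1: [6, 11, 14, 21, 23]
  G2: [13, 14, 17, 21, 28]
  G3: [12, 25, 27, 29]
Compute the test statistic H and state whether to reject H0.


Step 1: Combine all N = 14 observations and assign midranks.
sorted (value, group, rank): (6,G1,1), (11,G1,2), (12,G3,3), (13,G2,4), (14,G1,5.5), (14,G2,5.5), (17,G2,7), (21,G1,8.5), (21,G2,8.5), (23,G1,10), (25,G3,11), (27,G3,12), (28,G2,13), (29,G3,14)
Step 2: Sum ranks within each group.
R_1 = 27 (n_1 = 5)
R_2 = 38 (n_2 = 5)
R_3 = 40 (n_3 = 4)
Step 3: H = 12/(N(N+1)) * sum(R_i^2/n_i) - 3(N+1)
     = 12/(14*15) * (27^2/5 + 38^2/5 + 40^2/4) - 3*15
     = 0.057143 * 834.6 - 45
     = 2.691429.
Step 4: Ties present; correction factor C = 1 - 12/(14^3 - 14) = 0.995604. Corrected H = 2.691429 / 0.995604 = 2.703311.
Step 5: Under H0, H ~ chi^2(2); p-value = 0.258811.
Step 6: alpha = 0.05. fail to reject H0.

H = 2.7033, df = 2, p = 0.258811, fail to reject H0.


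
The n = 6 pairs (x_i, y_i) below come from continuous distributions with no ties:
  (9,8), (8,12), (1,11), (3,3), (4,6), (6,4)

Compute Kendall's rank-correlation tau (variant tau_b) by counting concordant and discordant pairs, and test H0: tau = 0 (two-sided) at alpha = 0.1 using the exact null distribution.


Step 1: Enumerate the 15 unordered pairs (i,j) with i<j and classify each by sign(x_j-x_i) * sign(y_j-y_i).
  (1,2):dx=-1,dy=+4->D; (1,3):dx=-8,dy=+3->D; (1,4):dx=-6,dy=-5->C; (1,5):dx=-5,dy=-2->C
  (1,6):dx=-3,dy=-4->C; (2,3):dx=-7,dy=-1->C; (2,4):dx=-5,dy=-9->C; (2,5):dx=-4,dy=-6->C
  (2,6):dx=-2,dy=-8->C; (3,4):dx=+2,dy=-8->D; (3,5):dx=+3,dy=-5->D; (3,6):dx=+5,dy=-7->D
  (4,5):dx=+1,dy=+3->C; (4,6):dx=+3,dy=+1->C; (5,6):dx=+2,dy=-2->D
Step 2: C = 9, D = 6, total pairs = 15.
Step 3: tau = (C - D)/(n(n-1)/2) = (9 - 6)/15 = 0.200000.
Step 4: Exact two-sided p-value (enumerate n! = 720 permutations of y under H0): p = 0.719444.
Step 5: alpha = 0.1. fail to reject H0.

tau_b = 0.2000 (C=9, D=6), p = 0.719444, fail to reject H0.


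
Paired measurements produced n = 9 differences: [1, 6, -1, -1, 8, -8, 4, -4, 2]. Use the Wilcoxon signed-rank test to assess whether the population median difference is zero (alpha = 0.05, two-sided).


Step 1: Drop any zero differences (none here) and take |d_i|.
|d| = [1, 6, 1, 1, 8, 8, 4, 4, 2]
Step 2: Midrank |d_i| (ties get averaged ranks).
ranks: |1|->2, |6|->7, |1|->2, |1|->2, |8|->8.5, |8|->8.5, |4|->5.5, |4|->5.5, |2|->4
Step 3: Attach original signs; sum ranks with positive sign and with negative sign.
W+ = 2 + 7 + 8.5 + 5.5 + 4 = 27
W- = 2 + 2 + 8.5 + 5.5 = 18
(Check: W+ + W- = 45 should equal n(n+1)/2 = 45.)
Step 4: Test statistic W = min(W+, W-) = 18.
Step 5: Ties in |d|, so use the tie-corrected normal approximation.
        E[W] = n(n+1)/4 = 9*10/4 = 22.5.
        Tie groups: |d|=1 (t=3), |d|=4 (t=2), |d|=8 (t=2); sum(t^3 - t) = 36.
        Var[W] = n(n+1)(2n+1)/24 - sum(t^3-t)/48 = 1710/24 - 36/48 = 70.5.
        z = (W - E[W]) / sqrt(Var[W]) = (18 - 22.5) / 8.3964 = -0.5359.
        Two-sided p = 2*Phi(z) = 0.591998.
Step 6: alpha = 0.05. fail to reject H0.

W+ = 27, W- = 18, W = min = 18, p = 0.591998, fail to reject H0.


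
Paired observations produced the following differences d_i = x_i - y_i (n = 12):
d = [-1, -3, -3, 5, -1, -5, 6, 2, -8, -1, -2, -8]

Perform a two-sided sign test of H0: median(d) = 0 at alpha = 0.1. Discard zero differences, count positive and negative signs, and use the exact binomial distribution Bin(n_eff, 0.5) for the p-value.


Step 1: Discard zero differences. Original n = 12; n_eff = number of nonzero differences = 12.
Nonzero differences (with sign): -1, -3, -3, +5, -1, -5, +6, +2, -8, -1, -2, -8
Step 2: Count signs: positive = 3, negative = 9.
Step 3: Under H0: P(positive) = 0.5, so the number of positives S ~ Bin(12, 0.5).
Step 4: Two-sided exact p-value = sum of Bin(12,0.5) probabilities at or below the observed probability = 0.145996.
Step 5: alpha = 0.1. fail to reject H0.

n_eff = 12, pos = 3, neg = 9, p = 0.145996, fail to reject H0.


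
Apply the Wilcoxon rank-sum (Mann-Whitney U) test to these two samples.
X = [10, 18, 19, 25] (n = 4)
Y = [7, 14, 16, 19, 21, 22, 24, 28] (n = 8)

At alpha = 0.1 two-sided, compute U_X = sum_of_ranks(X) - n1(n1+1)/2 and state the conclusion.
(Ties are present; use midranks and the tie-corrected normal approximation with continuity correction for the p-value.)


Step 1: Combine and sort all 12 observations; assign midranks.
sorted (value, group): (7,Y), (10,X), (14,Y), (16,Y), (18,X), (19,X), (19,Y), (21,Y), (22,Y), (24,Y), (25,X), (28,Y)
ranks: 7->1, 10->2, 14->3, 16->4, 18->5, 19->6.5, 19->6.5, 21->8, 22->9, 24->10, 25->11, 28->12
Step 2: Rank sum for X: R1 = 2 + 5 + 6.5 + 11 = 24.5.
Step 3: U_X = R1 - n1(n1+1)/2 = 24.5 - 4*5/2 = 24.5 - 10 = 14.5.
       U_Y = n1*n2 - U_X = 32 - 14.5 = 17.5.
Step 4: Ties are present, so use the tie-corrected normal approximation (with continuity correction) for the p-value.
Step 5: p-value = 0.864901; compare to alpha = 0.1. fail to reject H0.

U_X = 14.5, p = 0.864901, fail to reject H0 at alpha = 0.1.


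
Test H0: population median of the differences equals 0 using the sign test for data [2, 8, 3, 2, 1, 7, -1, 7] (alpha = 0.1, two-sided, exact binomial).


Step 1: Discard zero differences. Original n = 8; n_eff = number of nonzero differences = 8.
Nonzero differences (with sign): +2, +8, +3, +2, +1, +7, -1, +7
Step 2: Count signs: positive = 7, negative = 1.
Step 3: Under H0: P(positive) = 0.5, so the number of positives S ~ Bin(8, 0.5).
Step 4: Two-sided exact p-value = sum of Bin(8,0.5) probabilities at or below the observed probability = 0.070312.
Step 5: alpha = 0.1. reject H0.

n_eff = 8, pos = 7, neg = 1, p = 0.070312, reject H0.


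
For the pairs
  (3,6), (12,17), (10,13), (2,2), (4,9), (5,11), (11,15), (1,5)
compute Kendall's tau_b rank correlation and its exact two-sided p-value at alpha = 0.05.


Step 1: Enumerate the 28 unordered pairs (i,j) with i<j and classify each by sign(x_j-x_i) * sign(y_j-y_i).
  (1,2):dx=+9,dy=+11->C; (1,3):dx=+7,dy=+7->C; (1,4):dx=-1,dy=-4->C; (1,5):dx=+1,dy=+3->C
  (1,6):dx=+2,dy=+5->C; (1,7):dx=+8,dy=+9->C; (1,8):dx=-2,dy=-1->C; (2,3):dx=-2,dy=-4->C
  (2,4):dx=-10,dy=-15->C; (2,5):dx=-8,dy=-8->C; (2,6):dx=-7,dy=-6->C; (2,7):dx=-1,dy=-2->C
  (2,8):dx=-11,dy=-12->C; (3,4):dx=-8,dy=-11->C; (3,5):dx=-6,dy=-4->C; (3,6):dx=-5,dy=-2->C
  (3,7):dx=+1,dy=+2->C; (3,8):dx=-9,dy=-8->C; (4,5):dx=+2,dy=+7->C; (4,6):dx=+3,dy=+9->C
  (4,7):dx=+9,dy=+13->C; (4,8):dx=-1,dy=+3->D; (5,6):dx=+1,dy=+2->C; (5,7):dx=+7,dy=+6->C
  (5,8):dx=-3,dy=-4->C; (6,7):dx=+6,dy=+4->C; (6,8):dx=-4,dy=-6->C; (7,8):dx=-10,dy=-10->C
Step 2: C = 27, D = 1, total pairs = 28.
Step 3: tau = (C - D)/(n(n-1)/2) = (27 - 1)/28 = 0.928571.
Step 4: Exact two-sided p-value (enumerate n! = 40320 permutations of y under H0): p = 0.000397.
Step 5: alpha = 0.05. reject H0.

tau_b = 0.9286 (C=27, D=1), p = 0.000397, reject H0.


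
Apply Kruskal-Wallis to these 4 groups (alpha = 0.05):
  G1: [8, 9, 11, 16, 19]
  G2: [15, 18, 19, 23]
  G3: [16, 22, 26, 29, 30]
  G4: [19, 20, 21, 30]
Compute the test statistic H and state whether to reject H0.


Step 1: Combine all N = 18 observations and assign midranks.
sorted (value, group, rank): (8,G1,1), (9,G1,2), (11,G1,3), (15,G2,4), (16,G1,5.5), (16,G3,5.5), (18,G2,7), (19,G1,9), (19,G2,9), (19,G4,9), (20,G4,11), (21,G4,12), (22,G3,13), (23,G2,14), (26,G3,15), (29,G3,16), (30,G3,17.5), (30,G4,17.5)
Step 2: Sum ranks within each group.
R_1 = 20.5 (n_1 = 5)
R_2 = 34 (n_2 = 4)
R_3 = 67 (n_3 = 5)
R_4 = 49.5 (n_4 = 4)
Step 3: H = 12/(N(N+1)) * sum(R_i^2/n_i) - 3(N+1)
     = 12/(18*19) * (20.5^2/5 + 34^2/4 + 67^2/5 + 49.5^2/4) - 3*19
     = 0.035088 * 1883.41 - 57
     = 9.084649.
Step 4: Ties present; correction factor C = 1 - 36/(18^3 - 18) = 0.993808. Corrected H = 9.084649 / 0.993808 = 9.141251.
Step 5: Under H0, H ~ chi^2(3); p-value = 0.027471.
Step 6: alpha = 0.05. reject H0.

H = 9.1413, df = 3, p = 0.027471, reject H0.


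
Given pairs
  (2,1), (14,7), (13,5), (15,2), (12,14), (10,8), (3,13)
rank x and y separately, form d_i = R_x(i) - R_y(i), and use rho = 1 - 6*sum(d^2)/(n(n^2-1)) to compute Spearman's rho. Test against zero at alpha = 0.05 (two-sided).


Step 1: Rank x and y separately (midranks; no ties here).
rank(x): 2->1, 14->6, 13->5, 15->7, 12->4, 10->3, 3->2
rank(y): 1->1, 7->4, 5->3, 2->2, 14->7, 8->5, 13->6
Step 2: d_i = R_x(i) - R_y(i); compute d_i^2.
  (1-1)^2=0, (6-4)^2=4, (5-3)^2=4, (7-2)^2=25, (4-7)^2=9, (3-5)^2=4, (2-6)^2=16
sum(d^2) = 62.
Step 3: rho = 1 - 6*62 / (7*(7^2 - 1)) = 1 - 372/336 = -0.107143.
Step 4: Under H0, t = rho * sqrt((n-2)/(1-rho^2)) = -0.2410 ~ t(5).
Step 5: Two-sided p-value from the t-distribution with 5 df = 0.819151.
Step 6: alpha = 0.05. fail to reject H0.

rho = -0.1071, p = 0.819151, fail to reject H0 at alpha = 0.05.


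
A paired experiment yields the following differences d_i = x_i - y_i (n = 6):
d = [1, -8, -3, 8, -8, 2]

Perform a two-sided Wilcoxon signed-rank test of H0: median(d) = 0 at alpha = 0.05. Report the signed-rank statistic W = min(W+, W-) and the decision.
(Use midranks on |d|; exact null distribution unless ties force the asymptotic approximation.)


Step 1: Drop any zero differences (none here) and take |d_i|.
|d| = [1, 8, 3, 8, 8, 2]
Step 2: Midrank |d_i| (ties get averaged ranks).
ranks: |1|->1, |8|->5, |3|->3, |8|->5, |8|->5, |2|->2
Step 3: Attach original signs; sum ranks with positive sign and with negative sign.
W+ = 1 + 5 + 2 = 8
W- = 5 + 3 + 5 = 13
(Check: W+ + W- = 21 should equal n(n+1)/2 = 21.)
Step 4: Test statistic W = min(W+, W-) = 8.
Step 5: Ties in |d|, so use the tie-corrected normal approximation.
        E[W] = n(n+1)/4 = 6*7/4 = 10.5.
        Tie groups: |d|=8 (t=3); sum(t^3 - t) = 24.
        Var[W] = n(n+1)(2n+1)/24 - sum(t^3-t)/48 = 546/24 - 24/48 = 22.25.
        z = (W - E[W]) / sqrt(Var[W]) = (8 - 10.5) / 4.7170 = -0.5300.
        Two-sided p = 2*Phi(z) = 0.596113.
Step 6: alpha = 0.05. fail to reject H0.

W+ = 8, W- = 13, W = min = 8, p = 0.596113, fail to reject H0.
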